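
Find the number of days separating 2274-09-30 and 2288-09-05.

5089

Day-of-year of September 30, 2274: 273.
Day-of-year of September 5, 2288: 249.
2274 has 365 days, so 365 − 273 = 92 days remain in 2274.
Full years 2275–2287: 10 common + 3 leap = 10×365 + 3×366 = 4748 days.
Total: 92 + 4748 + 249 = 5089 days.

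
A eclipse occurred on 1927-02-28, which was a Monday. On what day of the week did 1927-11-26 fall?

Saturday

February 1927: 28 − 28 = 0 days remain (1927 is not a leap year, so February has 28 days).
Then March (31), April (30), May (31), June (30), July (31), August (31), September (30), October (31): 31 + 30 + 31 + 30 + 31 + 31 + 30 + 31 = 245 days.
November 1–26, 1927: 26 days.
Total: 0 + 245 + 26 = 271 days.
271 mod 7 = 5, so 5 days after Monday is Saturday.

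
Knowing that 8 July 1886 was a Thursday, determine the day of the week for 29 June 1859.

Wednesday

Count forward from the earlier date (June 29, 1859) to the later (July 8, 1886):
From June 29, 1859 to June 29, 1886: 27 years, of which 7 contain a Feb 29 — 20×365 + 7×366 = 9862 days.
June 1886: 30 − 29 = 1 day remains.
July 1–8, 1886: 8 days.
Residual: 9 days.
Total: 9871 days.
9871 mod 7 = 1, so 1 day before Thursday is Wednesday.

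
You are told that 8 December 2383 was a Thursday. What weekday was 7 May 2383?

Count forward from the earlier date (May 7, 2383) to the later (December 8, 2383):
May 2383: 31 − 7 = 24 days remain.
Then June (30), July (31), August (31), September (30), October (31), November (30): 30 + 31 + 31 + 30 + 31 + 30 = 183 days.
December 1–8, 2383: 8 days.
Total: 24 + 183 + 8 = 215 days.
215 mod 7 = 5, so 5 days before Thursday is Saturday.

Saturday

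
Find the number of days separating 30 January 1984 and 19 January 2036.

Day-of-year of January 30, 1984: 30.
Day-of-year of January 19, 2036: 19.
1984 has 366 days, so 366 − 30 = 336 days remain in 1984.
Full years 1985–2035: 39 common + 12 leap = 39×365 + 12×366 = 18627 days.
Total: 336 + 18627 + 19 = 18982 days.

18982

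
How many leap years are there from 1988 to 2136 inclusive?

Years divisible by 4: 1988, 1992, …, 2136 — 38 in all.
Of these, 2100 is divisible by 100 but not 400, so not leap.
2000 is divisible by 400, so still leap.
Leap years: 38 − 1 = 37.

37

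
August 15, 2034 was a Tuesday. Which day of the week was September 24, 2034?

August 2034: 31 − 15 = 16 days remain.
September 1–24, 2034: 24 days.
Total: 16 + 24 = 40 days.
40 mod 7 = 5, so 5 days after Tuesday is Sunday.

Sunday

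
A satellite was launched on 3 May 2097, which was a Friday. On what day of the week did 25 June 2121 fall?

Wednesday

Day-of-year of May 3, 2097: 123.
Day-of-year of June 25, 2121: 176.
2097 has 365 days, so 365 − 123 = 242 days remain in 2097.
Full years 2098–2120: 18 common + 5 leap = 18×365 + 5×366 = 8400 days.
Total: 242 + 8400 + 176 = 8818 days.
8818 mod 7 = 5, so 5 days after Friday is Wednesday.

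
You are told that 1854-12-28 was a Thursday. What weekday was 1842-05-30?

Count forward from the earlier date (May 30, 1842) to the later (December 28, 1854):
From May 30, 1842 to May 30, 1854: 12 years, of which 3 contain a Feb 29 — 9×365 + 3×366 = 4383 days.
May 1854: 31 − 30 = 1 day remains.
Then June (30), July (31), August (31), September (30), October (31), November (30): 30 + 31 + 31 + 30 + 31 + 30 = 183 days.
December 1–28, 1854: 28 days.
Residual: 212 days.
Total: 4595 days.
4595 mod 7 = 3, so 3 days before Thursday is Monday.

Monday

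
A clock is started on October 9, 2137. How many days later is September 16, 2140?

Day-of-year of October 9, 2137: 282.
Day-of-year of September 16, 2140: 260.
2137 has 365 days, so 365 − 282 = 83 days remain in 2137.
Full years: 2138: 365; 2139: 365. Sum = 730.
Total: 83 + 730 + 260 = 1073 days.

1073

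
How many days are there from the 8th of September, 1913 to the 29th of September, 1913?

Within September 1913: 29 − 8 = 21 days.

21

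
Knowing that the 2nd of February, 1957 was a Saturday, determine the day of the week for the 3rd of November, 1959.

Tuesday

Day-of-year of February 2, 1957: 33.
Day-of-year of November 3, 1959: 307.
1957 has 365 days, so 365 − 33 = 332 days remain in 1957.
Full years: 1958: 365. Sum = 365.
Total: 332 + 365 + 307 = 1004 days.
1004 mod 7 = 3, so 3 days after Saturday is Tuesday.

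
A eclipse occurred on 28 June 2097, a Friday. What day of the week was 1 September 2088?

Wednesday

Count forward from the earlier date (September 1, 2088) to the later (June 28, 2097):
From September 1, 2088 to September 1, 2096: 8 years, of which 2 contain a Feb 29 — 6×365 + 2×366 = 2922 days.
September 2096: 30 − 1 = 29 days remain.
Then October (31), November (30), December (31), January (31), February 2097 (28), March (31), April (30), May (31): 31 + 30 + 31 + 31 + 28 + 31 + 30 + 31 = 243 days.
June 1–28, 2097: 28 days.
Residual: 300 days.
Total: 3222 days.
3222 mod 7 = 2, so 2 days before Friday is Wednesday.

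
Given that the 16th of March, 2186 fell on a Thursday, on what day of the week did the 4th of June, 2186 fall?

March 2186: 31 − 16 = 15 days remain.
Then April (30), May (31): 30 + 31 = 61 days.
June 1–4, 2186: 4 days.
Total: 15 + 61 + 4 = 80 days.
80 mod 7 = 3, so 3 days after Thursday is Sunday.

Sunday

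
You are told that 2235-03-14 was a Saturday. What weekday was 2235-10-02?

Friday

March 2235: 31 − 14 = 17 days remain.
Then April (30), May (31), June (30), July (31), August (31), September (30): 30 + 31 + 30 + 31 + 31 + 30 = 183 days.
October 1–2, 2235: 2 days.
Total: 17 + 183 + 2 = 202 days.
202 mod 7 = 6, so 6 days after Saturday is Friday.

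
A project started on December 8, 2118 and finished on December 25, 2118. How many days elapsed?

Within December 2118: 25 − 8 = 17 days.

17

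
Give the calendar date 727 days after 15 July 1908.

12 July 1910

Count 727 days after July 15, 1908:
July 1908: 31 − 15 = 16 days remain.
Then 23 full months totalling 699 days.
July 1–12, 1910: 12 days.
Total: 16 + 699 + 12 = 727 days.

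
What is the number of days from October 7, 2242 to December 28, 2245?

October 7, 2242 → October 7, 2243: 365 days.
October 7, 2243 → October 7, 2244: 366 days (2244 is a leap year).
October 7, 2244 → October 7, 2245: 365 days.
October 2245: 31 − 7 = 24 days remain.
Then November (30): 30 days.
December 1–28, 2245: 28 days.
Residual: 82 days.
Total: 1178 days.

1178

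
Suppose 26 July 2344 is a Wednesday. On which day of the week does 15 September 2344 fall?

July 2344: 31 − 26 = 5 days remain.
Then August (31): 31 days.
September 1–15, 2344: 15 days.
Total: 5 + 31 + 15 = 51 days.
51 mod 7 = 2, so 2 days after Wednesday is Friday.

Friday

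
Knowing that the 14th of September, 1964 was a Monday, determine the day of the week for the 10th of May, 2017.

Wednesday

Day-of-year of September 14, 1964: 258.
Day-of-year of May 10, 2017: 130.
1964 has 366 days, so 366 − 258 = 108 days remain in 1964.
Full years 1965–2016: 39 common + 13 leap = 39×365 + 13×366 = 18993 days.
Total: 108 + 18993 + 130 = 19231 days.
19231 mod 7 = 2, so 2 days after Monday is Wednesday.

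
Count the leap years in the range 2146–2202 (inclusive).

Years divisible by 4: 2148, 2152, …, 2200 — 14 in all.
Of these, 2200 is divisible by 100 but not 400, so not leap.
Leap years: 14 − 1 = 13.

13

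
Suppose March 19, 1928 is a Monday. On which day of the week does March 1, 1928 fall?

Count forward from the earlier date (March 1, 1928) to the later (March 19, 1928):
Within March 1928: 19 − 1 = 18 days.
18 mod 7 = 4, so 4 days before Monday is Thursday.

Thursday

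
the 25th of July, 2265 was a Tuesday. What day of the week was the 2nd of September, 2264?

Friday

Count forward from the earlier date (September 2, 2264) to the later (July 25, 2265):
Day-of-year of September 2, 2264: 246.
Day-of-year of July 25, 2265: 206.
2264 has 366 days, so 366 − 246 = 120 days remain in 2264.
Total: 120 + 206 = 326 days.
326 mod 7 = 4, so 4 days before Tuesday is Friday.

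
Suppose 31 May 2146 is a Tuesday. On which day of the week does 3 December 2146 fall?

Saturday

May 2146: 31 − 31 = 0 days remain.
Then June (30), July (31), August (31), September (30), October (31), November (30): 30 + 31 + 31 + 30 + 31 + 30 = 183 days.
December 1–3, 2146: 3 days.
Total: 0 + 183 + 3 = 186 days.
186 mod 7 = 4, so 4 days after Tuesday is Saturday.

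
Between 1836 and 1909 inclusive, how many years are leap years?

Years divisible by 4: 1836, 1840, …, 1908 — 19 in all.
Of these, 1900 is divisible by 100 but not 400, so not leap.
Leap years: 19 − 1 = 18.

18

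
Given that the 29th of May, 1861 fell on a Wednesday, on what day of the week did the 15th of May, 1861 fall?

Wednesday

Count forward from the earlier date (May 15, 1861) to the later (May 29, 1861):
Within May 1861: 29 − 15 = 14 days.
14 is a multiple of 7, so the 15th of May, 1861 falls on the same weekday: Wednesday.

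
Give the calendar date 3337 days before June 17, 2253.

April 28, 2244

Count 3337 days before June 17, 2253:
From April 28, 2244 to April 28, 2253: 9 years, of which 2 contain a Feb 29 — 7×365 + 2×366 = 3287 days.
April 2253: 30 − 28 = 2 days remain.
Then May (31): 31 days.
June 1–17, 2253: 17 days.
Residual: 50 days.
Total: 3337 days.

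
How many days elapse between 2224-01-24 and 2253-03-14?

10642

Day-of-year of January 24, 2224: 24.
Day-of-year of March 14, 2253: 73.
2224 has 366 days, so 366 − 24 = 342 days remain in 2224.
Full years 2225–2252: 21 common + 7 leap = 21×365 + 7×366 = 10227 days.
Total: 342 + 10227 + 73 = 10642 days.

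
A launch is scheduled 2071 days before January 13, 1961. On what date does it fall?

May 14, 1955

Count 2071 days before January 13, 1961:
May 14, 1955 → May 14, 1956: 366 days (1956 is a leap year).
May 14, 1956 → May 14, 1957: 365 days.
May 14, 1957 → May 14, 1958: 365 days.
May 14, 1958 → May 14, 1959: 365 days.
May 14, 1959 → May 14, 1960: 366 days (1960 is a leap year).
May 1960: 31 − 14 = 17 days remain.
Then June (30), July (31), August (31), September (30), October (31), November (30), December (31): 30 + 31 + 31 + 30 + 31 + 30 + 31 = 214 days.
January 1–13, 1961: 13 days.
Residual: 244 days.
Total: 2071 days.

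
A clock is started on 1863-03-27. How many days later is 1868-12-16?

March 27, 1863 → March 27, 1864: 366 days (1864 is a leap year).
March 27, 1864 → March 27, 1865: 365 days.
March 27, 1865 → March 27, 1866: 365 days.
March 27, 1866 → March 27, 1867: 365 days.
March 27, 1867 → March 27, 1868: 366 days (1868 is a leap year).
March 1868: 31 − 27 = 4 days remain.
Then April (30), May (31), June (30), July (31), August (31), September (30), October (31), November (30): 30 + 31 + 30 + 31 + 31 + 30 + 31 + 30 = 244 days.
December 1–16, 1868: 16 days.
Residual: 264 days.
Total: 2091 days.

2091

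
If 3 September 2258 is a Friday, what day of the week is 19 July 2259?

Tuesday

September 2258: 30 − 3 = 27 days remain.
Then 9 full months totalling 273 days.
July 1–19, 2259: 19 days.
Residual: 319 days.
Total: 319 days.
319 mod 7 = 4, so 4 days after Friday is Tuesday.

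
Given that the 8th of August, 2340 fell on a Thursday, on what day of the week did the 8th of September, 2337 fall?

Count forward from the earlier date (September 8, 2337) to the later (August 8, 2340):
September 8, 2337 → September 8, 2338: 365 days.
September 8, 2338 → September 8, 2339: 365 days.
September 2339: 30 − 8 = 22 days remain.
Then 10 full months totalling 305 days.
August 1–8, 2340: 8 days.
Residual: 335 days.
Total: 1065 days.
1065 mod 7 = 1, so 1 day before Thursday is Wednesday.

Wednesday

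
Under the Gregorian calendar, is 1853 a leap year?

1853 is not a leap year.

No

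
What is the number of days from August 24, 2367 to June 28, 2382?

Day-of-year of August 24, 2367: 236.
Day-of-year of June 28, 2382: 179.
2367 has 365 days, so 365 − 236 = 129 days remain in 2367.
Full years 2368–2381: 10 common + 4 leap = 10×365 + 4×366 = 5114 days.
Total: 129 + 5114 + 179 = 5422 days.

5422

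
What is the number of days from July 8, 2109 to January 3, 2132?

From July 8, 2109 to July 8, 2131: 22 years, of which 5 contain a Feb 29 — 17×365 + 5×366 = 8035 days.
July 2131: 31 − 8 = 23 days remain.
Then August (31), September (30), October (31), November (30), December (31): 31 + 30 + 31 + 30 + 31 = 153 days.
January 1–3, 2132: 3 days.
Residual: 179 days.
Total: 8214 days.

8214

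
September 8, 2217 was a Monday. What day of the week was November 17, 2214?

Thursday

Count forward from the earlier date (November 17, 2214) to the later (September 8, 2217):
Day-of-year of November 17, 2214: 321.
Day-of-year of September 8, 2217: 251.
2214 has 365 days, so 365 − 321 = 44 days remain in 2214.
Full years: 2215: 365; 2216: 366. Sum = 731.
Total: 44 + 731 + 251 = 1026 days.
1026 mod 7 = 4, so 4 days before Monday is Thursday.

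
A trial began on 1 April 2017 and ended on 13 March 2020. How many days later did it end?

1077

Day-of-year of April 1, 2017: 91.
Day-of-year of March 13, 2020: 73.
2017 has 365 days, so 365 − 91 = 274 days remain in 2017.
Full years: 2018: 365; 2019: 365. Sum = 730.
Total: 274 + 730 + 73 = 1077 days.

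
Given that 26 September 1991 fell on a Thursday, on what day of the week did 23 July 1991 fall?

Count forward from the earlier date (July 23, 1991) to the later (September 26, 1991):
July 1991: 31 − 23 = 8 days remain.
Then August (31): 31 days.
September 1–26, 1991: 26 days.
Total: 8 + 31 + 26 = 65 days.
65 mod 7 = 2, so 2 days before Thursday is Tuesday.

Tuesday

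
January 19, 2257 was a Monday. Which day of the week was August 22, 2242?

Count forward from the earlier date (August 22, 2242) to the later (January 19, 2257):
From August 22, 2242 to August 22, 2256: 14 years, of which 4 contain a Feb 29 — 10×365 + 4×366 = 5114 days.
August 2256: 31 − 22 = 9 days remain.
Then September (30), October (31), November (30), December (31): 30 + 31 + 30 + 31 = 122 days.
January 1–19, 2257: 19 days.
Residual: 150 days.
Total: 5264 days.
5264 is a multiple of 7, so August 22, 2242 falls on the same weekday: Monday.

Monday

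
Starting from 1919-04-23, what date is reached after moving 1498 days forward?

1923-05-30

Count 1498 days after April 23, 1919:
April 23, 1919 → April 23, 1920: 366 days (1920 is a leap year).
April 23, 1920 → April 23, 1921: 365 days.
April 23, 1921 → April 23, 1922: 365 days.
April 23, 1922 → April 23, 1923: 365 days.
April 1923: 30 − 23 = 7 days remain.
May 1–30, 1923: 30 days.
Residual: 37 days.
Total: 1498 days.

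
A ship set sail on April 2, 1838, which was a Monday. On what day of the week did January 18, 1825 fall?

Count forward from the earlier date (January 18, 1825) to the later (April 2, 1838):
From January 18, 1825 to January 18, 1838: 13 years, of which 3 contain a Feb 29 — 10×365 + 3×366 = 4748 days.
January 1838: 31 − 18 = 13 days remain.
Then February 1838 (28), March (31): 28 + 31 = 59 days.
April 1–2, 1838: 2 days.
Residual: 74 days.
Total: 4822 days.
4822 mod 7 = 6, so 6 days before Monday is Tuesday.

Tuesday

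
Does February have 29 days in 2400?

Yes

2400 is a leap year (divisible by 400).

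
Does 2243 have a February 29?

No

2243 is not a leap year.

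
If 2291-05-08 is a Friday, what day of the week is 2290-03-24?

Monday

Count forward from the earlier date (March 24, 2290) to the later (May 8, 2291):
March 2290: 31 − 24 = 7 days remain.
Then 13 full months totalling 395 days.
May 1–8, 2291: 8 days.
Total: 7 + 395 + 8 = 410 days.
410 mod 7 = 4, so 4 days before Friday is Monday.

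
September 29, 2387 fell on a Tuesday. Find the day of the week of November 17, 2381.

Count forward from the earlier date (November 17, 2381) to the later (September 29, 2387):
Day-of-year of November 17, 2381: 321.
Day-of-year of September 29, 2387: 272.
2381 has 365 days, so 365 − 321 = 44 days remain in 2381.
Full years: 2382: 365; 2383: 365; 2384: 366; 2385: 365; 2386: 365. Sum = 1826.
Total: 44 + 1826 + 272 = 2142 days.
2142 is a multiple of 7, so November 17, 2381 falls on the same weekday: Tuesday.

Tuesday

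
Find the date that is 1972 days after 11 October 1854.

5 March 1860

Count 1972 days after October 11, 1854:
October 11, 1854 → October 11, 1855: 365 days.
October 11, 1855 → October 11, 1856: 366 days (1856 is a leap year).
October 11, 1856 → October 11, 1857: 365 days.
October 11, 1857 → October 11, 1858: 365 days.
October 11, 1858 → October 11, 1859: 365 days.
October 1859: 31 − 11 = 20 days remain.
Then November (30), December (31), January (31), February 1860 (29): 30 + 31 + 31 + 29 = 121 days.
March 1–5, 1860: 5 days.
Residual: 146 days.
Total: 1972 days.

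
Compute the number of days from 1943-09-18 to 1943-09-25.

Within September 1943: 25 − 18 = 7 days.

7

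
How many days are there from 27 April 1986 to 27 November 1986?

214

April 1986: 30 − 27 = 3 days remain.
Then May (31), June (30), July (31), August (31), September (30), October (31): 31 + 30 + 31 + 31 + 30 + 31 = 184 days.
November 1–27, 1986: 27 days.
Total: 3 + 184 + 27 = 214 days.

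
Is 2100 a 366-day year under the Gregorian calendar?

2100 is not a leap year (divisible by 100 but not 400).

No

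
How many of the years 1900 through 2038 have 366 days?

Years divisible by 4: 1900, 1904, …, 2036 — 35 in all.
Of these, 1900 is divisible by 100 but not 400, so not leap.
2000 is divisible by 400, so still leap.
Leap years: 35 − 1 = 34.

34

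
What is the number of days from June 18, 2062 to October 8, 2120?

Day-of-year of June 18, 2062: 169.
Day-of-year of October 8, 2120: 282.
2062 has 365 days, so 365 − 169 = 196 days remain in 2062.
Full years 2063–2119: 44 common + 13 leap = 44×365 + 13×366 = 20818 days.
Total: 196 + 20818 + 282 = 21296 days.

21296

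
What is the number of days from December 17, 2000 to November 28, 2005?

1807

December 17, 2000 → December 17, 2001: 365 days.
December 17, 2001 → December 17, 2002: 365 days.
December 17, 2002 → December 17, 2003: 365 days.
December 17, 2003 → December 17, 2004: 366 days (2004 is a leap year).
December 2004: 31 − 17 = 14 days remain.
Then 10 full months totalling 304 days.
November 1–28, 2005: 28 days.
Residual: 346 days.
Total: 1807 days.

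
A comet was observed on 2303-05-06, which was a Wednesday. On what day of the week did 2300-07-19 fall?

Thursday

Count forward from the earlier date (July 19, 2300) to the later (May 6, 2303):
July 19, 2300 → July 19, 2301: 365 days.
July 19, 2301 → July 19, 2302: 365 days.
July 2302: 31 − 19 = 12 days remain.
Then 9 full months totalling 273 days.
May 1–6, 2303: 6 days.
Residual: 291 days.
Total: 1021 days.
1021 mod 7 = 6, so 6 days before Wednesday is Thursday.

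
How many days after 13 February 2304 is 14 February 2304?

Within February 2304: 14 − 13 = 1 day.

1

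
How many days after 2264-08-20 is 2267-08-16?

August 20, 2264 → August 20, 2265: 365 days.
August 20, 2265 → August 20, 2266: 365 days.
August 2266: 31 − 20 = 11 days remain.
Then 11 full months totalling 334 days.
August 1–16, 2267: 16 days.
Residual: 361 days.
Total: 1091 days.

1091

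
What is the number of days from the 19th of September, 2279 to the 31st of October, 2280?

September 19, 2279 → September 19, 2280: 366 days (2280 is a leap year).
September 2280: 30 − 19 = 11 days remain.
October 1–31, 2280: 31 days.
Residual: 42 days.
Total: 408 days.

408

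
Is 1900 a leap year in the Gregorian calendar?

No

1900 is not a leap year (divisible by 100 but not 400).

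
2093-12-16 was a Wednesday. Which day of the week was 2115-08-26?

From December 16, 2093 to December 16, 2114: 21 years, of which 4 contain a Feb 29 — 17×365 + 4×366 = 7669 days.
(2100 is not a leap year (divisible by 100 but not 400).)
December 2114: 31 − 16 = 15 days remain.
Then January (31), February 2115 (28), March (31), April (30), May (31), June (30), July (31): 31 + 28 + 31 + 30 + 31 + 30 + 31 = 212 days.
August 1–26, 2115: 26 days.
Residual: 253 days.
Total: 7922 days.
7922 mod 7 = 5, so 5 days after Wednesday is Monday.

Monday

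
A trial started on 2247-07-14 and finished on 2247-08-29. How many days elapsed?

July 2247: 31 − 14 = 17 days remain.
August 1–29, 2247: 29 days.
Total: 17 + 29 = 46 days.

46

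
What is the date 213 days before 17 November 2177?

18 April 2177

Count 213 days before November 17, 2177:
April 2177: 30 − 18 = 12 days remain.
Then May (31), June (30), July (31), August (31), September (30), October (31): 31 + 30 + 31 + 31 + 30 + 31 = 184 days.
November 1–17, 2177: 17 days.
Total: 12 + 184 + 17 = 213 days.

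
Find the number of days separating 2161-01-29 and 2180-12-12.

From January 29, 2161 to January 29, 2180: 19 years, of which 4 contain a Feb 29 — 15×365 + 4×366 = 6939 days.
January 2180: 31 − 29 = 2 days remain.
Then 10 full months totalling 304 days.
December 1–12, 2180: 12 days.
Residual: 318 days.
Total: 7257 days.

7257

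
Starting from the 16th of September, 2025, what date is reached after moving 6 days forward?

the 22nd of September, 2025

Count 6 days after September 16, 2025:
Within September 2025: 22 − 16 = 6 days.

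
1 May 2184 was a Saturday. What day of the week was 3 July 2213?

Day-of-year of May 1, 2184: 122.
Day-of-year of July 3, 2213: 184.
2184 has 366 days, so 366 − 122 = 244 days remain in 2184.
Full years 2185–2212: 22 common + 6 leap = 22×365 + 6×366 = 10226 days.
Total: 244 + 10226 + 184 = 10654 days.
10654 is a multiple of 7, so 3 July 2213 falls on the same weekday: Saturday.

Saturday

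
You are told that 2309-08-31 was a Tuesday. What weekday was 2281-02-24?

Thursday

Count forward from the earlier date (February 24, 2281) to the later (August 31, 2309):
From February 24, 2281 to February 24, 2309: 28 years, of which 6 contain a Feb 29 — 22×365 + 6×366 = 10226 days.
(2300 is not a leap year (divisible by 100 but not 400).)
February 2309: 28 − 24 = 4 days remain (2309 is not a leap year, so February has 28 days).
Then March (31), April (30), May (31), June (30), July (31): 31 + 30 + 31 + 30 + 31 = 153 days.
August 1–31, 2309: 31 days.
Residual: 188 days.
Total: 10414 days.
10414 mod 7 = 5, so 5 days before Tuesday is Thursday.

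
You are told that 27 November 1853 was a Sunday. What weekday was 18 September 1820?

Monday

Count forward from the earlier date (September 18, 1820) to the later (November 27, 1853):
Day-of-year of September 18, 1820: 262.
Day-of-year of November 27, 1853: 331.
1820 has 366 days, so 366 − 262 = 104 days remain in 1820.
Full years 1821–1852: 24 common + 8 leap = 24×365 + 8×366 = 11688 days.
Total: 104 + 11688 + 331 = 12123 days.
12123 mod 7 = 6, so 6 days before Sunday is Monday.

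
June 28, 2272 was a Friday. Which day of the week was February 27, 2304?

From June 28, 2272 to June 28, 2303: 31 years, of which 6 contain a Feb 29 — 25×365 + 6×366 = 11321 days.
(2300 is not a leap year (divisible by 100 but not 400).)
June 2303: 30 − 28 = 2 days remain.
Then July (31), August (31), September (30), October (31), November (30), December (31), January (31): 31 + 31 + 30 + 31 + 30 + 31 + 31 = 215 days.
February 1–27, 2304: 27 days (2304 is a leap year).
Residual: 244 days.
Total: 11565 days.
11565 mod 7 = 1, so 1 day after Friday is Saturday.

Saturday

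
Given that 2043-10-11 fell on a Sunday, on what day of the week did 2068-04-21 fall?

Saturday

Day-of-year of October 11, 2043: 284.
Day-of-year of April 21, 2068: 112.
2043 has 365 days, so 365 − 284 = 81 days remain in 2043.
Full years 2044–2067: 18 common + 6 leap = 18×365 + 6×366 = 8766 days.
Total: 81 + 8766 + 112 = 8959 days.
8959 mod 7 = 6, so 6 days after Sunday is Saturday.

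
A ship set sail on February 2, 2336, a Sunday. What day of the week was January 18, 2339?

Day-of-year of February 2, 2336: 33.
Day-of-year of January 18, 2339: 18.
2336 has 366 days, so 366 − 33 = 333 days remain in 2336.
Full years: 2337: 365; 2338: 365. Sum = 730.
Total: 333 + 730 + 18 = 1081 days.
1081 mod 7 = 3, so 3 days after Sunday is Wednesday.

Wednesday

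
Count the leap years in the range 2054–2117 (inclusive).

15

Years divisible by 4: 2056, 2060, …, 2116 — 16 in all.
Of these, 2100 is divisible by 100 but not 400, so not leap.
Leap years: 16 − 1 = 15.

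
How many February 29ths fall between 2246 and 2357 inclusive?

Years divisible by 4: 2248, 2252, …, 2356 — 28 in all.
Of these, 2300 is divisible by 100 but not 400, so not leap.
Leap years: 28 − 1 = 27.

27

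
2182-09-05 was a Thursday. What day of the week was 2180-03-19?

Count forward from the earlier date (March 19, 2180) to the later (September 5, 2182):
Day-of-year of March 19, 2180: 79.
Day-of-year of September 5, 2182: 248.
2180 has 366 days, so 366 − 79 = 287 days remain in 2180.
Full years: 2181: 365. Sum = 365.
Total: 287 + 365 + 248 = 900 days.
900 mod 7 = 4, so 4 days before Thursday is Sunday.

Sunday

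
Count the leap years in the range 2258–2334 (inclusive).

18

Years divisible by 4: 2260, 2264, …, 2332 — 19 in all.
Of these, 2300 is divisible by 100 but not 400, so not leap.
Leap years: 19 − 1 = 18.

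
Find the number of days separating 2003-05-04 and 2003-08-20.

May 2003: 31 − 4 = 27 days remain.
Then June (30), July (31): 30 + 31 = 61 days.
August 1–20, 2003: 20 days.
Total: 27 + 61 + 20 = 108 days.

108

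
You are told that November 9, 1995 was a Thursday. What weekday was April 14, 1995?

Friday

Count forward from the earlier date (April 14, 1995) to the later (November 9, 1995):
April 1995: 30 − 14 = 16 days remain.
Then May (31), June (30), July (31), August (31), September (30), October (31): 31 + 30 + 31 + 31 + 30 + 31 = 184 days.
November 1–9, 1995: 9 days.
Total: 16 + 184 + 9 = 209 days.
209 mod 7 = 6, so 6 days before Thursday is Friday.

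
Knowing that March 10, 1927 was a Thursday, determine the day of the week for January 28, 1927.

Count forward from the earlier date (January 28, 1927) to the later (March 10, 1927):
January 1927: 31 − 28 = 3 days remain.
Then February 1927 (28): 28 days.
March 1–10, 1927: 10 days.
Total: 3 + 28 + 10 = 41 days.
41 mod 7 = 6, so 6 days before Thursday is Friday.

Friday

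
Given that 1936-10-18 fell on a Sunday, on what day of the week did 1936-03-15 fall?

Count forward from the earlier date (March 15, 1936) to the later (October 18, 1936):
March 1936: 31 − 15 = 16 days remain.
Then April (30), May (31), June (30), July (31), August (31), September (30): 30 + 31 + 30 + 31 + 31 + 30 = 183 days.
October 1–18, 1936: 18 days.
Total: 16 + 183 + 18 = 217 days.
217 is a multiple of 7, so 1936-03-15 falls on the same weekday: Sunday.

Sunday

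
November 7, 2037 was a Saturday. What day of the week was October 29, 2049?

Day-of-year of November 7, 2037: 311.
Day-of-year of October 29, 2049: 302.
2037 has 365 days, so 365 − 311 = 54 days remain in 2037.
Full years 2038–2048: 8 common + 3 leap = 8×365 + 3×366 = 4018 days.
Total: 54 + 4018 + 302 = 4374 days.
4374 mod 7 = 6, so 6 days after Saturday is Friday.

Friday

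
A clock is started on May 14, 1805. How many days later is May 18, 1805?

Within May 1805: 18 − 14 = 4 days.

4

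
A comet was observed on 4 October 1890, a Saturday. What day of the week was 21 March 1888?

Wednesday

Count forward from the earlier date (March 21, 1888) to the later (October 4, 1890):
Day-of-year of March 21, 1888: 81.
Day-of-year of October 4, 1890: 277.
1888 has 366 days, so 366 − 81 = 285 days remain in 1888.
Full years: 1889: 365. Sum = 365.
Total: 285 + 365 + 277 = 927 days.
927 mod 7 = 3, so 3 days before Saturday is Wednesday.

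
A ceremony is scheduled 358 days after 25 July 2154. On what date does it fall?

18 July 2155

Count 358 days after July 25, 2154:
Day-of-year of July 25, 2154: 206.
Day-of-year of July 18, 2155: 199.
2154 has 365 days, so 365 − 206 = 159 days remain in 2154.
Total: 159 + 199 = 358 days.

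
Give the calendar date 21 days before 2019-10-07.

2019-09-16

Count 21 days before October 7, 2019:
September 2019: 30 − 16 = 14 days remain.
October 1–7, 2019: 7 days.
Total: 14 + 7 = 21 days.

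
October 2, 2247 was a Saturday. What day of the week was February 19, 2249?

Monday

Day-of-year of October 2, 2247: 275.
Day-of-year of February 19, 2249: 50.
2247 has 365 days, so 365 − 275 = 90 days remain in 2247.
Full years: 2248: 366. Sum = 366.
Total: 90 + 366 + 50 = 506 days.
506 mod 7 = 2, so 2 days after Saturday is Monday.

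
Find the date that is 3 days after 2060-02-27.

2060-03-01

Count 3 days after February 27, 2060:
February 2060: 29 − 27 = 2 days remain (2060 is a leap year, so February has 29 days).
March 1, 2060: 1 day.
Total: 2 + 1 = 3 days.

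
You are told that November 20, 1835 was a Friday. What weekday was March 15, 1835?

Count forward from the earlier date (March 15, 1835) to the later (November 20, 1835):
March 1835: 31 − 15 = 16 days remain.
Then April (30), May (31), June (30), July (31), August (31), September (30), October (31): 30 + 31 + 30 + 31 + 31 + 30 + 31 = 214 days.
November 1–20, 1835: 20 days.
Total: 16 + 214 + 20 = 250 days.
250 mod 7 = 5, so 5 days before Friday is Sunday.

Sunday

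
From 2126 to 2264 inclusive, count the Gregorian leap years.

34

Years divisible by 4: 2128, 2132, …, 2264 — 35 in all.
Of these, 2200 is divisible by 100 but not 400, so not leap.
Leap years: 35 − 1 = 34.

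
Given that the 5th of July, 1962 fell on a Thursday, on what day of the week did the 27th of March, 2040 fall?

Tuesday

Day-of-year of July 5, 1962: 186.
Day-of-year of March 27, 2040: 87.
1962 has 365 days, so 365 − 186 = 179 days remain in 1962.
Full years 1963–2039: 58 common + 19 leap = 58×365 + 19×366 = 28124 days.
Total: 179 + 28124 + 87 = 28390 days.
28390 mod 7 = 5, so 5 days after Thursday is Tuesday.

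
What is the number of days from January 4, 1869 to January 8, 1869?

4

Within January 1869: 8 − 4 = 4 days.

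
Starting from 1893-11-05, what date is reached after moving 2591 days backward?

1886-10-02

Count 2591 days before November 5, 1893:
From October 2, 1886 to October 2, 1893: 7 years, of which 2 contain a Feb 29 — 5×365 + 2×366 = 2557 days.
October 1893: 31 − 2 = 29 days remain.
November 1–5, 1893: 5 days.
Residual: 34 days.
Total: 2591 days.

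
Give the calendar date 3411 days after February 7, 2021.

June 11, 2030

Count 3411 days after February 7, 2021:
From February 7, 2021 to February 7, 2030: 9 years, of which 2 contain a Feb 29 — 7×365 + 2×366 = 3287 days.
February 2030: 28 − 7 = 21 days remain (2030 is not a leap year, so February has 28 days).
Then March (31), April (30), May (31): 31 + 30 + 31 = 92 days.
June 1–11, 2030: 11 days.
Residual: 124 days.
Total: 3411 days.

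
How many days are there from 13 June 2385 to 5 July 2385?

22

June 2385: 30 − 13 = 17 days remain.
July 1–5, 2385: 5 days.
Total: 17 + 5 = 22 days.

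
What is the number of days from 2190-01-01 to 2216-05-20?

Day-of-year of January 1, 2190: 1.
Day-of-year of May 20, 2216: 141.
2190 has 365 days, so 365 − 1 = 364 days remain in 2190.
Full years 2191–2215: 20 common + 5 leap = 20×365 + 5×366 = 9130 days.
Total: 364 + 9130 + 141 = 9635 days.

9635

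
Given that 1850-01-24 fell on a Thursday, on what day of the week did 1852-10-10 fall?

Sunday

Day-of-year of January 24, 1850: 24.
Day-of-year of October 10, 1852: 284.
1850 has 365 days, so 365 − 24 = 341 days remain in 1850.
Full years: 1851: 365. Sum = 365.
Total: 341 + 365 + 284 = 990 days.
990 mod 7 = 3, so 3 days after Thursday is Sunday.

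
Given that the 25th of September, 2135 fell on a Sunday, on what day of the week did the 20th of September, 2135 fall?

Tuesday

Count forward from the earlier date (September 20, 2135) to the later (September 25, 2135):
Within September 2135: 25 − 20 = 5 days.
5 mod 7 = 5, so 5 days before Sunday is Tuesday.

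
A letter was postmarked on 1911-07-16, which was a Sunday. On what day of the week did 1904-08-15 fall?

Count forward from the earlier date (August 15, 1904) to the later (July 16, 1911):
Day-of-year of August 15, 1904: 228.
Day-of-year of July 16, 1911: 197.
1904 has 366 days, so 366 − 228 = 138 days remain in 1904.
Full years: 1905: 365; 1906: 365; 1907: 365; 1908: 366; 1909: 365; 1910: 365. Sum = 2191.
Total: 138 + 2191 + 197 = 2526 days.
2526 mod 7 = 6, so 6 days before Sunday is Monday.

Monday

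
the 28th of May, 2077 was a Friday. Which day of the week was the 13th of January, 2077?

Wednesday

Count forward from the earlier date (January 13, 2077) to the later (May 28, 2077):
January 2077: 31 − 13 = 18 days remain.
Then February 2077 (28), March (31), April (30): 28 + 31 + 30 = 89 days.
May 1–28, 2077: 28 days.
Total: 18 + 89 + 28 = 135 days.
135 mod 7 = 2, so 2 days before Friday is Wednesday.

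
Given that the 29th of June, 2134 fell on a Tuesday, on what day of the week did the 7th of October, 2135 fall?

June 29, 2134 → June 29, 2135: 365 days.
June 2135: 30 − 29 = 1 day remains.
Then July (31), August (31), September (30): 31 + 31 + 30 = 92 days.
October 1–7, 2135: 7 days.
Residual: 100 days.
Total: 465 days.
465 mod 7 = 3, so 3 days after Tuesday is Friday.

Friday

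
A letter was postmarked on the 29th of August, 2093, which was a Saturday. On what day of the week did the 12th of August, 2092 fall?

Tuesday

Count forward from the earlier date (August 12, 2092) to the later (August 29, 2093):
August 2092: 31 − 12 = 19 days remain.
Then 11 full months totalling 334 days.
August 1–29, 2093: 29 days.
Total: 19 + 334 + 29 = 382 days.
382 mod 7 = 4, so 4 days before Saturday is Tuesday.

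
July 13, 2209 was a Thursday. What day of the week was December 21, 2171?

Saturday

Count forward from the earlier date (December 21, 2171) to the later (July 13, 2209):
From December 21, 2171 to December 21, 2208: 37 years, of which 9 contain a Feb 29 — 28×365 + 9×366 = 13514 days.
(2200 is not a leap year (divisible by 100 but not 400).)
December 2208: 31 − 21 = 10 days remain.
Then January (31), February 2209 (28), March (31), April (30), May (31), June (30): 31 + 28 + 31 + 30 + 31 + 30 = 181 days.
July 1–13, 2209: 13 days.
Residual: 204 days.
Total: 13718 days.
13718 mod 7 = 5, so 5 days before Thursday is Saturday.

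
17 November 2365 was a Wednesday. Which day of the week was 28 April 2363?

Count forward from the earlier date (April 28, 2363) to the later (November 17, 2365):
April 2363: 30 − 28 = 2 days remain.
Then 30 full months totalling 915 days.
November 1–17, 2365: 17 days.
Total: 2 + 915 + 17 = 934 days.
934 mod 7 = 3, so 3 days before Wednesday is Sunday.

Sunday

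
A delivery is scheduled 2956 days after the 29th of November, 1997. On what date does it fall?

the 2nd of January, 2006

Count 2956 days after November 29, 1997:
From November 29, 1997 to November 29, 2005: 8 years, of which 2 contain a Feb 29 — 6×365 + 2×366 = 2922 days.
(2000 is a leap year (divisible by 400).)
November 2005: 30 − 29 = 1 day remains.
Then December (31): 31 days.
January 1–2, 2006: 2 days.
Residual: 34 days.
Total: 2956 days.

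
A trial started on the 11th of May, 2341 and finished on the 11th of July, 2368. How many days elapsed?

9923

From May 11, 2341 to May 11, 2368: 27 years, of which 7 contain a Feb 29 — 20×365 + 7×366 = 9862 days.
May 2368: 31 − 11 = 20 days remain.
Then June (30): 30 days.
July 1–11, 2368: 11 days.
Residual: 61 days.
Total: 9923 days.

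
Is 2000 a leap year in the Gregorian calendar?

2000 is a leap year (divisible by 400).

Yes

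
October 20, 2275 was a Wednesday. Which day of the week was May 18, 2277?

October 20, 2275 → October 20, 2276: 366 days (2276 is a leap year).
October 2276: 31 − 20 = 11 days remain.
Then November (30), December (31), January (31), February 2277 (28), March (31), April (30): 30 + 31 + 31 + 28 + 31 + 30 = 181 days.
May 1–18, 2277: 18 days.
Residual: 210 days.
Total: 576 days.
576 mod 7 = 2, so 2 days after Wednesday is Friday.

Friday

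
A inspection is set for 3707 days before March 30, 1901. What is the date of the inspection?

February 3, 1891

Count 3707 days before March 30, 1901:
Day-of-year of February 3, 1891: 34.
Day-of-year of March 30, 1901: 89.
1891 has 365 days, so 365 − 34 = 331 days remain in 1891.
Full years 1892–1900: 7 common + 2 leap = 7×365 + 2×366 = 3287 days.
Total: 331 + 3287 + 89 = 3707 days.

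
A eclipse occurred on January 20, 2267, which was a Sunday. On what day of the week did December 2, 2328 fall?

Day-of-year of January 20, 2267: 20.
Day-of-year of December 2, 2328: 337.
2267 has 365 days, so 365 − 20 = 345 days remain in 2267.
Full years 2268–2327: 46 common + 14 leap = 46×365 + 14×366 = 21914 days.
Total: 345 + 21914 + 337 = 22596 days.
22596 is a multiple of 7, so December 2, 2328 falls on the same weekday: Sunday.

Sunday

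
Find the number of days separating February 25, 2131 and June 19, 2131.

February 2131: 28 − 25 = 3 days remain (2131 is not a leap year, so February has 28 days).
Then March (31), April (30), May (31): 31 + 30 + 31 = 92 days.
June 1–19, 2131: 19 days.
Total: 3 + 92 + 19 = 114 days.

114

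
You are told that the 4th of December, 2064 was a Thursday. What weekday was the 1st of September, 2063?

Count forward from the earlier date (September 1, 2063) to the later (December 4, 2064):
Day-of-year of September 1, 2063: 244.
Day-of-year of December 4, 2064: 339.
2063 has 365 days, so 365 − 244 = 121 days remain in 2063.
Total: 121 + 339 = 460 days.
460 mod 7 = 5, so 5 days before Thursday is Saturday.

Saturday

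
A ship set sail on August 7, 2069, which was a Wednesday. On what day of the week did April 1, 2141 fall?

From August 7, 2069 to August 7, 2140: 71 years, of which 17 contain a Feb 29 — 54×365 + 17×366 = 25932 days.
(2100 is not a leap year (divisible by 100 but not 400).)
August 2140: 31 − 7 = 24 days remain.
Then September (30), October (31), November (30), December (31), January (31), February 2141 (28), March (31): 30 + 31 + 30 + 31 + 31 + 28 + 31 = 212 days.
April 1, 2141: 1 day.
Residual: 237 days.
Total: 26169 days.
26169 mod 7 = 3, so 3 days after Wednesday is Saturday.

Saturday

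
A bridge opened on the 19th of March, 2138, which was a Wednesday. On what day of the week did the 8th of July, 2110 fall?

Tuesday

Count forward from the earlier date (July 8, 2110) to the later (March 19, 2138):
Day-of-year of July 8, 2110: 189.
Day-of-year of March 19, 2138: 78.
2110 has 365 days, so 365 − 189 = 176 days remain in 2110.
Full years 2111–2137: 20 common + 7 leap = 20×365 + 7×366 = 9862 days.
Total: 176 + 9862 + 78 = 10116 days.
10116 mod 7 = 1, so 1 day before Wednesday is Tuesday.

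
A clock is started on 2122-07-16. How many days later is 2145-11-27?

8535

From July 16, 2122 to July 16, 2145: 23 years, of which 6 contain a Feb 29 — 17×365 + 6×366 = 8401 days.
July 2145: 31 − 16 = 15 days remain.
Then August (31), September (30), October (31): 31 + 30 + 31 = 92 days.
November 1–27, 2145: 27 days.
Residual: 134 days.
Total: 8535 days.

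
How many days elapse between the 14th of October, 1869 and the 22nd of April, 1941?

Day-of-year of October 14, 1869: 287.
Day-of-year of April 22, 1941: 112.
1869 has 365 days, so 365 − 287 = 78 days remain in 1869.
Full years 1870–1940: 54 common + 17 leap = 54×365 + 17×366 = 25932 days.
Total: 78 + 25932 + 112 = 26122 days.

26122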